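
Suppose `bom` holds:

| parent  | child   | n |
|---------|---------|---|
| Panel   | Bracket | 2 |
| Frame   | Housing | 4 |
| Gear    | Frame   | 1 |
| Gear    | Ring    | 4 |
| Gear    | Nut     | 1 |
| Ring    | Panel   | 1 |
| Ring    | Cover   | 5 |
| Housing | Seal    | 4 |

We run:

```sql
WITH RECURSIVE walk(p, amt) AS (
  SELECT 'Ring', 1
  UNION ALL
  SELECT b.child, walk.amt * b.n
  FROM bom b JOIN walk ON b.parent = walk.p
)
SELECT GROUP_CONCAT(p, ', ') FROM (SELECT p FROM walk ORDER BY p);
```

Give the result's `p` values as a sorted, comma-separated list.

Base: (Ring, amt=1).
Iteration 1: components of {Ring} -> Cover = 1*5 = 5, Panel = 1*1 = 1.
Iteration 2: components of {Cover,Panel} -> Bracket = 1*2 = 2.
Iteration 3: no further components; recursion stops.

Bracket, Cover, Panel, Ring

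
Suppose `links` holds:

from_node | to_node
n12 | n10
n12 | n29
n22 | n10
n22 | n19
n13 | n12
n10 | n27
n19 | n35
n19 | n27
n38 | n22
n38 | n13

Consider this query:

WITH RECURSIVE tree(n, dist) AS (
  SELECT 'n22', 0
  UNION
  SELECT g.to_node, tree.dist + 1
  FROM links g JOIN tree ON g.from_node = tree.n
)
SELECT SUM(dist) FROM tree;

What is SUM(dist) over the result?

Base: (n22, dist=0).
Iteration 1: edges from {n22} -> (n10, dist=1), (n19, dist=1).
Iteration 2: edges from {n10,n19} -> (n27, dist=2), (n35, dist=2). [UNION drops 1 duplicate row(s)]
Iteration 3: no outgoing edges from {n27,n35}; recursion stops.
SUM(dist) = 0 + 1 + 1 + 2 + 2 = 6.

6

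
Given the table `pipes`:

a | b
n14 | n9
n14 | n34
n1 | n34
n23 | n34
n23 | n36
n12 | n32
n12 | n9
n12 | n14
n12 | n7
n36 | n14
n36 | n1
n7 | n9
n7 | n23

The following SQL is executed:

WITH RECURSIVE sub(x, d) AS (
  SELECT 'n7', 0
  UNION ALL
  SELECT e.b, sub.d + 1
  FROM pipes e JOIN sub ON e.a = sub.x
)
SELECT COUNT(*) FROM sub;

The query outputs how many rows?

Base: (n7, d=0).
Iteration 1: edges from {n7} -> (n23, d=1), (n9, d=1).
Iteration 2: edges from {n23,n9} -> (n34, d=2), (n36, d=2).
Iteration 3: edges from {n34,n36} -> (n1, d=3), (n14, d=3).
Iteration 4: edges from {n1,n14} -> (n34, d=4) x2, (n9, d=4). [UNION ALL keeps all 3 new rows, including repeats]
Iteration 5: no outgoing edges from {n34,n9}; recursion stops.
Total rows emitted: 10.

10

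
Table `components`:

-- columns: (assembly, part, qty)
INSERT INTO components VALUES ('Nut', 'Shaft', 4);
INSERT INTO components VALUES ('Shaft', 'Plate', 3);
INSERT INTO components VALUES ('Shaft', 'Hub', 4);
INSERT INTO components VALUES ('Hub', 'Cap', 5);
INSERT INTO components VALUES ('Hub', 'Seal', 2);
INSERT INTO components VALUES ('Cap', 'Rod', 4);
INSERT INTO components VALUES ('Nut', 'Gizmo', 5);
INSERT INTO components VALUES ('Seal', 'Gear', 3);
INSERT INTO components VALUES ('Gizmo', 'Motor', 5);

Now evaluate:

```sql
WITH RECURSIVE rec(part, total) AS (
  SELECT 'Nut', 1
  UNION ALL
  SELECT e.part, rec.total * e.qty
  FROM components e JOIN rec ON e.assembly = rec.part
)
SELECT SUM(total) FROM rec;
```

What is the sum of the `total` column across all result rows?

Base: (Nut, total=1).
Iteration 1: components of {Nut} -> Gizmo = 1*5 = 5, Shaft = 1*4 = 4.
Iteration 2: components of {Gizmo,Shaft} -> Hub = 4*4 = 16, Motor = 5*5 = 25, Plate = 4*3 = 12.
Iteration 3: components of {Hub,Motor,Plate} -> Cap = 16*5 = 80, Seal = 16*2 = 32.
Iteration 4: components of {Cap,Seal} -> Gear = 32*3 = 96, Rod = 80*4 = 320.
Iteration 5: no further components; recursion stops.
SUM(total) = 1 + 4 + 5 + 12 + 16 + 25 + 80 + 32 + 320 + 96 = 591.

591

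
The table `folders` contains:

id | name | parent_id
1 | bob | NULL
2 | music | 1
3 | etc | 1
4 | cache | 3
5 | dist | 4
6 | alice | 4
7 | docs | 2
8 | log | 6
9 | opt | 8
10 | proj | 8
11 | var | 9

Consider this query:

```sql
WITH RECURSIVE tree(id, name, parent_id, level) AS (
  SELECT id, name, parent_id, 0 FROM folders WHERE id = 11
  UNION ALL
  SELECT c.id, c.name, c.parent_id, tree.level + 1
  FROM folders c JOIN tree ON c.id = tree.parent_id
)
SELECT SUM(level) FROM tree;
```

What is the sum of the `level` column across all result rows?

Base: id=11 (var), parent_id=9, level 0.
Iteration 1: join on id=9 -> opt (id 9, parent_id=8, level 1).
Iteration 2: join on id=8 -> log (id 8, parent_id=6, level 2).
Iteration 3: join on id=6 -> alice (id 6, parent_id=4, level 3).
Iteration 4: join on id=4 -> cache (id 4, parent_id=3, level 4).
Iteration 5: join on id=3 -> etc (id 3, parent_id=1, level 5).
Iteration 6: join on id=1 -> bob (id 1, parent_id=NULL, level 6).
Iteration 7: parent_id is NULL; no match; recursion stops.
SUM(level) = 0 + 1 + 2 + 3 + 4 + 5 + 6 = 21.

21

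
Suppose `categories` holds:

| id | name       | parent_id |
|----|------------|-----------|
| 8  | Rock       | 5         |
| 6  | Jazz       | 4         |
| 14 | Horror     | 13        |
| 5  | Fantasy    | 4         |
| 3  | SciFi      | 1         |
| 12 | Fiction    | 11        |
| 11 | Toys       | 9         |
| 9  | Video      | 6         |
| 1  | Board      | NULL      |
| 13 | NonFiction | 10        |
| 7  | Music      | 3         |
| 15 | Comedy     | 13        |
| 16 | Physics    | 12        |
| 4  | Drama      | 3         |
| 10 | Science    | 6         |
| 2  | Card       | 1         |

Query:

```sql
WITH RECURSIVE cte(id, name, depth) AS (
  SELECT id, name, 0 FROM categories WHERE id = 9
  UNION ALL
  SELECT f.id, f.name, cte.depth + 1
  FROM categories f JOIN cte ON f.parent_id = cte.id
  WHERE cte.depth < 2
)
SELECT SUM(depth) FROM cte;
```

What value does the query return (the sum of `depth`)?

Base: id=9 (Video) at depth 0.
Iteration 1: rows with parent_id in {9} -> Toys (id 11, depth 1).
Iteration 2: rows with parent_id in {11} -> Fiction (id 12, depth 2).
Iteration 3: depth < 2 fails for all current rows; recursion stops.
SUM(depth) = 0 + 1 + 2 = 3.

3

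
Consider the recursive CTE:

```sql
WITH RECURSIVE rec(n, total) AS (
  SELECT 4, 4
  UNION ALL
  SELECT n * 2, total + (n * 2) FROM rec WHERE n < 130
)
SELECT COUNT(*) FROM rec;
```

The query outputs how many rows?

Base: n=4, total=4.
Iteration 1: 4 < 130 holds -> n = 4 * 2 = 8, total = 4 + 8 = 12.
Iteration 2: 8 < 130 holds -> n = 8 * 2 = 16, total = 12 + 16 = 28.
Iteration 3: 16 < 130 holds -> n = 16 * 2 = 32, total = 28 + 32 = 60.
Iteration 4: 32 < 130 holds -> n = 32 * 2 = 64, total = 60 + 64 = 124.
Iteration 5: 64 < 130 holds -> n = 64 * 2 = 128, total = 124 + 128 = 252.
Iteration 6: 128 < 130 holds -> n = 128 * 2 = 256, total = 252 + 256 = 508.
Iteration 7: 256 < 130 fails; recursion stops.
Total rows emitted: 7.

7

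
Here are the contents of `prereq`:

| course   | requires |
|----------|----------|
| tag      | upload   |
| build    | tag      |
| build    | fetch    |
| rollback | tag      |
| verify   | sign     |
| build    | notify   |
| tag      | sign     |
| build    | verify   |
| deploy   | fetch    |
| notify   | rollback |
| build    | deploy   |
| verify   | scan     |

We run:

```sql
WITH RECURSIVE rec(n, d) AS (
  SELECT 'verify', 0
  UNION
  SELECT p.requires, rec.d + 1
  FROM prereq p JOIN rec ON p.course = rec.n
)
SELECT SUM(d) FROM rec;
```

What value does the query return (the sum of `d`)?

2

Base: (verify, d=0).
Iteration 1: edges from {verify} -> (scan, d=1), (sign, d=1).
Iteration 2: no outgoing edges from {scan,sign}; recursion stops.
SUM(d) = 0 + 1 + 1 = 2.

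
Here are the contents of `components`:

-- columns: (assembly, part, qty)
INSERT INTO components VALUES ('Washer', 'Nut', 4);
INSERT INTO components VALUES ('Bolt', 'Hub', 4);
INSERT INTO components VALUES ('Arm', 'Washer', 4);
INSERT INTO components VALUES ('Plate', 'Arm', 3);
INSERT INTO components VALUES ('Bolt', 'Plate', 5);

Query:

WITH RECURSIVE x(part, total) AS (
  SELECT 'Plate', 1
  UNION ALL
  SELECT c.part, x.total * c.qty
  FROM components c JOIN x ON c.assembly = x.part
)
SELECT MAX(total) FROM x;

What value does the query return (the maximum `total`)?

48

Base: (Plate, total=1).
Iteration 1: components of {Plate} -> Arm = 1*3 = 3.
Iteration 2: components of {Arm} -> Washer = 3*4 = 12.
Iteration 3: components of {Washer} -> Nut = 12*4 = 48.
Iteration 4: no further components; recursion stops.
total values: 1, 3, 12, 48; the maximum is 48.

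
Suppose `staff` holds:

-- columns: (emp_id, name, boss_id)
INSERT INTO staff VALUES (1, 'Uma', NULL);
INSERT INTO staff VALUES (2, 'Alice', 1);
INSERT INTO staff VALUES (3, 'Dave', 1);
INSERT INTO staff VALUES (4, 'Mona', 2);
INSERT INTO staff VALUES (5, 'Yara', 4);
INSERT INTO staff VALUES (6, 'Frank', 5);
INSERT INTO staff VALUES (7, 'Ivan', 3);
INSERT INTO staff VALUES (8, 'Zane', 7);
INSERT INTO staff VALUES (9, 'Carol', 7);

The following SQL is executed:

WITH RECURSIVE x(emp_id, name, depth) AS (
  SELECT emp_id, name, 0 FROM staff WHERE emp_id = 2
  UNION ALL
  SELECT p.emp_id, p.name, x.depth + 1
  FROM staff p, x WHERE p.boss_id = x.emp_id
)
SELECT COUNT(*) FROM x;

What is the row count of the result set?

Base: emp_id=2 (Alice) at depth 0.
Iteration 1: rows with boss_id in {2} -> Mona (id 4, depth 1).
Iteration 2: rows with boss_id in {4} -> Yara (id 5, depth 2).
Iteration 3: rows with boss_id in {5} -> Frank (id 6, depth 3).
Iteration 4: no rows with boss_id in {6}; recursion stops.
Total rows emitted: 4.

4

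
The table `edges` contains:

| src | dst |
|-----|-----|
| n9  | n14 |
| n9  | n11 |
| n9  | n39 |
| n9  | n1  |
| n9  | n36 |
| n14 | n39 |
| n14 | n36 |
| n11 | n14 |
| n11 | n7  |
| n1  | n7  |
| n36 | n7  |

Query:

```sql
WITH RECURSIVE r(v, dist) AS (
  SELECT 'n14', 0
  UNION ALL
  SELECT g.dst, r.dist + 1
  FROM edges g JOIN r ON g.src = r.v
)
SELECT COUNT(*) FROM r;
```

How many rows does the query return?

Base: (n14, dist=0).
Iteration 1: edges from {n14} -> (n36, dist=1), (n39, dist=1).
Iteration 2: edges from {n36,n39} -> (n7, dist=2).
Iteration 3: no outgoing edges from {n7}; recursion stops.
Total rows emitted: 4.

4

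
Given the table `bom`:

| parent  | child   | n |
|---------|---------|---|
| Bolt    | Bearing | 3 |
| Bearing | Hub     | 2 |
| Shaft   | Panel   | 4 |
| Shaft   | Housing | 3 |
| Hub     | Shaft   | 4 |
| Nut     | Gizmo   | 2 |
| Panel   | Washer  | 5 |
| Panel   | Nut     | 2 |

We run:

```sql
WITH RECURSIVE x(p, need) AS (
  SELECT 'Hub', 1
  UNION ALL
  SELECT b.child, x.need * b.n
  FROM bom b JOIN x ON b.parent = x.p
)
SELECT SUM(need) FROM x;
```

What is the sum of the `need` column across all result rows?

Base: (Hub, need=1).
Iteration 1: components of {Hub} -> Shaft = 1*4 = 4.
Iteration 2: components of {Shaft} -> Housing = 4*3 = 12, Panel = 4*4 = 16.
Iteration 3: components of {Housing,Panel} -> Nut = 16*2 = 32, Washer = 16*5 = 80.
Iteration 4: components of {Nut,Washer} -> Gizmo = 32*2 = 64.
Iteration 5: no further components; recursion stops.
SUM(need) = 1 + 4 + 16 + 12 + 80 + 32 + 64 = 209.

209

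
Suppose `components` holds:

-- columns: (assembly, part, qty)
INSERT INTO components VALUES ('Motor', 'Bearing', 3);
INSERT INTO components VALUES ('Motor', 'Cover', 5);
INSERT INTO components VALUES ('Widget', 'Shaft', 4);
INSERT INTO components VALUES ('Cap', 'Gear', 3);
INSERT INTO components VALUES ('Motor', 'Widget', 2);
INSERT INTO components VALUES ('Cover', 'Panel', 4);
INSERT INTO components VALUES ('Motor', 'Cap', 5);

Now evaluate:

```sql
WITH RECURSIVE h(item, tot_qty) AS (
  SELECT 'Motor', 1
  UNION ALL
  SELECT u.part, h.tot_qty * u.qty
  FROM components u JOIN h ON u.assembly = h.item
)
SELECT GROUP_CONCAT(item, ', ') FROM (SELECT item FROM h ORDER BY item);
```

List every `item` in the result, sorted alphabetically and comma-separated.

Bearing, Cap, Cover, Gear, Motor, Panel, Shaft, Widget

Base: (Motor, tot_qty=1).
Iteration 1: components of {Motor} -> Bearing = 1*3 = 3, Cap = 1*5 = 5, Cover = 1*5 = 5, Widget = 1*2 = 2.
Iteration 2: components of {Bearing,Cap,Cover,Widget} -> Gear = 5*3 = 15, Panel = 5*4 = 20, Shaft = 2*4 = 8.
Iteration 3: no further components; recursion stops.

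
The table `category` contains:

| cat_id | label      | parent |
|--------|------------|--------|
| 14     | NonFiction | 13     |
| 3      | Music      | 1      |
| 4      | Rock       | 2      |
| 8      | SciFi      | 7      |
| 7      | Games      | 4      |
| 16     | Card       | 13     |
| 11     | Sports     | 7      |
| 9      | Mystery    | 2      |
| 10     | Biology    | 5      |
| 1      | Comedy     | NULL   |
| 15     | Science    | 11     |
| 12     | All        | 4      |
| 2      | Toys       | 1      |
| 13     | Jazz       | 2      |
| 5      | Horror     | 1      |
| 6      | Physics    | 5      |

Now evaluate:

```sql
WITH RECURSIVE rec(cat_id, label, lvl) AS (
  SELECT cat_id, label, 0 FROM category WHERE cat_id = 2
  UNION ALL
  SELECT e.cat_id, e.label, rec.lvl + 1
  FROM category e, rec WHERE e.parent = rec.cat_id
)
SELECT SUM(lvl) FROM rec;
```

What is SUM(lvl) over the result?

21

Base: cat_id=2 (Toys) at lvl 0.
Iteration 1: rows with parent in {2} -> Rock (id 4, lvl 1), Mystery (id 9, lvl 1), Jazz (id 13, lvl 1).
Iteration 2: rows with parent in {4,9,13} -> Games (id 7, lvl 2), All (id 12, lvl 2), NonFiction (id 14, lvl 2), Card (id 16, lvl 2).
Iteration 3: rows with parent in {7,12,14,16} -> SciFi (id 8, lvl 3), Sports (id 11, lvl 3).
Iteration 4: rows with parent in {8,11} -> Science (id 15, lvl 4).
Iteration 5: no rows with parent in {15}; recursion stops.
SUM(lvl) = 0 + 1 + 1 + 1 + 2 + 2 + 2 + 2 + 3 + 3 + 4 = 21.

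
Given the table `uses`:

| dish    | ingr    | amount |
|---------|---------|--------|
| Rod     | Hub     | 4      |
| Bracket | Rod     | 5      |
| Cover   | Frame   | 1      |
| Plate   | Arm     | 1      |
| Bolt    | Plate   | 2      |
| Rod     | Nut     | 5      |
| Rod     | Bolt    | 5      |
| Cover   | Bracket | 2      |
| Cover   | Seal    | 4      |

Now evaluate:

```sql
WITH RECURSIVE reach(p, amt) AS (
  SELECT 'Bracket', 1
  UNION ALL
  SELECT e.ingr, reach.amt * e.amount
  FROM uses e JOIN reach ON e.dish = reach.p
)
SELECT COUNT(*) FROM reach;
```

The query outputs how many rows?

Base: (Bracket, amt=1).
Iteration 1: components of {Bracket} -> Rod = 1*5 = 5.
Iteration 2: components of {Rod} -> Bolt = 5*5 = 25, Hub = 5*4 = 20, Nut = 5*5 = 25.
Iteration 3: components of {Bolt,Hub,Nut} -> Plate = 25*2 = 50.
Iteration 4: components of {Plate} -> Arm = 50*1 = 50.
Iteration 5: no further components; recursion stops.
Total rows emitted: 7.

7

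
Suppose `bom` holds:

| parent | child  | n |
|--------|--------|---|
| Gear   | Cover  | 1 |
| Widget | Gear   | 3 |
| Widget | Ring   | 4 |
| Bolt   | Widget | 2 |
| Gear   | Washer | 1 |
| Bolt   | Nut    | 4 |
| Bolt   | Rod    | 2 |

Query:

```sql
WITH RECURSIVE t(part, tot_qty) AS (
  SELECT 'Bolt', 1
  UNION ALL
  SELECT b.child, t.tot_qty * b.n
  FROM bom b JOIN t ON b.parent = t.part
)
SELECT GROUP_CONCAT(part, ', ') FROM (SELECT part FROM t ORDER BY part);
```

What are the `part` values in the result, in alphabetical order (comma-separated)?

Base: (Bolt, tot_qty=1).
Iteration 1: components of {Bolt} -> Nut = 1*4 = 4, Rod = 1*2 = 2, Widget = 1*2 = 2.
Iteration 2: components of {Nut,Rod,Widget} -> Gear = 2*3 = 6, Ring = 2*4 = 8.
Iteration 3: components of {Gear,Ring} -> Cover = 6*1 = 6, Washer = 6*1 = 6.
Iteration 4: no further components; recursion stops.

Bolt, Cover, Gear, Nut, Ring, Rod, Washer, Widget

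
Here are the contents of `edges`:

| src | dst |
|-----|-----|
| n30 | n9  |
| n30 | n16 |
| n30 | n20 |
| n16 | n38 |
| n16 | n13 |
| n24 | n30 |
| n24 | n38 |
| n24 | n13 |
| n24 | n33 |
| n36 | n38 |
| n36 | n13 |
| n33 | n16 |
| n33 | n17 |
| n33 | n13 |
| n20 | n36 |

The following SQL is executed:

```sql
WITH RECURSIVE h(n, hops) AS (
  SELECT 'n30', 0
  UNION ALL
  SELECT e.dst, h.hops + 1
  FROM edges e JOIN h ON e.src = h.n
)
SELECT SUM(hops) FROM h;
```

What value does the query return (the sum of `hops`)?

Base: (n30, hops=0).
Iteration 1: edges from {n30} -> (n16, hops=1), (n20, hops=1), (n9, hops=1).
Iteration 2: edges from {n16,n20,n9} -> (n13, hops=2), (n36, hops=2), (n38, hops=2).
Iteration 3: edges from {n13,n36,n38} -> (n13, hops=3), (n38, hops=3).
Iteration 4: no outgoing edges from {n13,n38}; recursion stops.
SUM(hops) = 0 + 1 + 1 + 1 + 2 + 2 + 2 + 3 + 3 = 15.

15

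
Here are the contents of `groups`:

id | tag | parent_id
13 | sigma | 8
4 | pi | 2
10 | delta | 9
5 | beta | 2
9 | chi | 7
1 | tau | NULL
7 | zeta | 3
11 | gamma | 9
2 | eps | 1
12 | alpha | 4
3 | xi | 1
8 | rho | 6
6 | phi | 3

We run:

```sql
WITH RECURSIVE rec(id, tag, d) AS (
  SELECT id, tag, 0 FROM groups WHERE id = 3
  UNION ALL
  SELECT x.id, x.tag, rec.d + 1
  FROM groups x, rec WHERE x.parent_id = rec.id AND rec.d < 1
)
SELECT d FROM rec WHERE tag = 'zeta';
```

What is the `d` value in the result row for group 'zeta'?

Base: id=3 (xi) at d 0.
Iteration 1: rows with parent_id in {3} -> phi (id 6, d 1), zeta (id 7, d 1).
Iteration 2: d < 1 fails for all current rows; recursion stops.

1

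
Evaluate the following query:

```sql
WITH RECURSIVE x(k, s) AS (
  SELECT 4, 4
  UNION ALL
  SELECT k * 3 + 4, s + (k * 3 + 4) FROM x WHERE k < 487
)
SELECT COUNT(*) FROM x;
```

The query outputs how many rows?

Base: k=4, s=4.
Iteration 1: 4 < 487 holds -> k = 4 * 3 + 4 = 16, s = 4 + 16 = 20.
Iteration 2: 16 < 487 holds -> k = 16 * 3 + 4 = 52, s = 20 + 52 = 72.
Iteration 3: 52 < 487 holds -> k = 52 * 3 + 4 = 160, s = 72 + 160 = 232.
Iteration 4: 160 < 487 holds -> k = 160 * 3 + 4 = 484, s = 232 + 484 = 716.
Iteration 5: 484 < 487 holds -> k = 484 * 3 + 4 = 1456, s = 716 + 1456 = 2172.
Iteration 6: 1456 < 487 fails; recursion stops.
Total rows emitted: 6.

6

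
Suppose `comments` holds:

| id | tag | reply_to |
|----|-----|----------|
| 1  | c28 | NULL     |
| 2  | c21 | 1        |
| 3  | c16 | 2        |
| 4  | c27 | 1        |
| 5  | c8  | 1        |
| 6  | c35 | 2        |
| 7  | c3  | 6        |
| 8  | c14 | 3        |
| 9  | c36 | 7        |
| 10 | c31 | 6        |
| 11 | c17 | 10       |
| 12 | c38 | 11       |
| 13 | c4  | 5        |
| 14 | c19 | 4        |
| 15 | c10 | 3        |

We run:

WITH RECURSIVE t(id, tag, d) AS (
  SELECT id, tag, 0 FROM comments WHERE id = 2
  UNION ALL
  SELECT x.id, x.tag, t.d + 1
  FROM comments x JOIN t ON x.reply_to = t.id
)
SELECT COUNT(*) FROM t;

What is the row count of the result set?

Base: id=2 (c21) at d 0.
Iteration 1: rows with reply_to in {2} -> c16 (id 3, d 1), c35 (id 6, d 1).
Iteration 2: rows with reply_to in {3,6} -> c3 (id 7, d 2), c14 (id 8, d 2), c31 (id 10, d 2), c10 (id 15, d 2).
Iteration 3: rows with reply_to in {7,8,10,15} -> c36 (id 9, d 3), c17 (id 11, d 3).
Iteration 4: rows with reply_to in {9,11} -> c38 (id 12, d 4).
Iteration 5: no rows with reply_to in {12}; recursion stops.
Total rows emitted: 10.

10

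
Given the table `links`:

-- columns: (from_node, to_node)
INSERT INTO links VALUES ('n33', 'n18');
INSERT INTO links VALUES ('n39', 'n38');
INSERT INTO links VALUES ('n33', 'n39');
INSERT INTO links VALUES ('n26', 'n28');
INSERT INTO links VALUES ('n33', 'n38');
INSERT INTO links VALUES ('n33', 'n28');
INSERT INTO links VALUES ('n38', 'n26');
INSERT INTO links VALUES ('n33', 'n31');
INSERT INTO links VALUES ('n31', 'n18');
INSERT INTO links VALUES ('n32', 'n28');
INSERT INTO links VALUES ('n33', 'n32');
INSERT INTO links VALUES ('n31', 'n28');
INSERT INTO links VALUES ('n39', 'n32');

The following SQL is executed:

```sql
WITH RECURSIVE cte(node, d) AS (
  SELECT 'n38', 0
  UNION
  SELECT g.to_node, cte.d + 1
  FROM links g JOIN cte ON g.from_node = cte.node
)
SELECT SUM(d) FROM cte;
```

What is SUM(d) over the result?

Base: (n38, d=0).
Iteration 1: edges from {n38} -> (n26, d=1).
Iteration 2: edges from {n26} -> (n28, d=2).
Iteration 3: no outgoing edges from {n28}; recursion stops.
SUM(d) = 0 + 1 + 2 = 3.

3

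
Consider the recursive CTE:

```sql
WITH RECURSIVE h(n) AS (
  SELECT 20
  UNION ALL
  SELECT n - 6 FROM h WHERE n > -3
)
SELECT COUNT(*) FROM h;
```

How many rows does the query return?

Base: n=20.
Iteration 1: 20 > -3 holds -> n = 20 - 6 = 14.
Iteration 2: 14 > -3 holds -> n = 14 - 6 = 8.
Iteration 3: 8 > -3 holds -> n = 8 - 6 = 2.
Iteration 4: 2 > -3 holds -> n = 2 - 6 = -4.
Iteration 5: -4 > -3 fails; recursion stops.
Total rows emitted: 5.

5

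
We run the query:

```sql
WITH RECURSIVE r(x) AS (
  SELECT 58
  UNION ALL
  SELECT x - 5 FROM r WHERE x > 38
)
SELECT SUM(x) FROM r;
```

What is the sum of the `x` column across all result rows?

Base: x=58.
Iteration 1: 58 > 38 holds -> x = 58 - 5 = 53.
Iteration 2: 53 > 38 holds -> x = 53 - 5 = 48.
Iteration 3: 48 > 38 holds -> x = 48 - 5 = 43.
Iteration 4: 43 > 38 holds -> x = 43 - 5 = 38.
Iteration 5: 38 > 38 fails; recursion stops.
SUM(x) = 58 + 53 + 48 + 43 + 38 = 240.

240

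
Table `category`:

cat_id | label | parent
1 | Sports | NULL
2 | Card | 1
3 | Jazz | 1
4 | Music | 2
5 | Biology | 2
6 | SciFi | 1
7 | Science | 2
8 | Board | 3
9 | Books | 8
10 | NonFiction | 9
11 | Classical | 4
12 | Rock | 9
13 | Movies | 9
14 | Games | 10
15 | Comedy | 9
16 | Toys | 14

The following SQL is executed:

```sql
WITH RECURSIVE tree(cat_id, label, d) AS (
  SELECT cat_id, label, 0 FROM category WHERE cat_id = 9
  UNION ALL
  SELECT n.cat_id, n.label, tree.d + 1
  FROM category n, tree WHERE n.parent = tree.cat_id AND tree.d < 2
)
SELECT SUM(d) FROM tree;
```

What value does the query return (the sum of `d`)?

Base: cat_id=9 (Books) at d 0.
Iteration 1: rows with parent in {9} -> NonFiction (id 10, d 1), Rock (id 12, d 1), Movies (id 13, d 1), Comedy (id 15, d 1).
Iteration 2: rows with parent in {10,12,13,15} -> Games (id 14, d 2).
Iteration 3: d < 2 fails for all current rows; recursion stops.
SUM(d) = 0 + 1 + 1 + 1 + 1 + 2 = 6.

6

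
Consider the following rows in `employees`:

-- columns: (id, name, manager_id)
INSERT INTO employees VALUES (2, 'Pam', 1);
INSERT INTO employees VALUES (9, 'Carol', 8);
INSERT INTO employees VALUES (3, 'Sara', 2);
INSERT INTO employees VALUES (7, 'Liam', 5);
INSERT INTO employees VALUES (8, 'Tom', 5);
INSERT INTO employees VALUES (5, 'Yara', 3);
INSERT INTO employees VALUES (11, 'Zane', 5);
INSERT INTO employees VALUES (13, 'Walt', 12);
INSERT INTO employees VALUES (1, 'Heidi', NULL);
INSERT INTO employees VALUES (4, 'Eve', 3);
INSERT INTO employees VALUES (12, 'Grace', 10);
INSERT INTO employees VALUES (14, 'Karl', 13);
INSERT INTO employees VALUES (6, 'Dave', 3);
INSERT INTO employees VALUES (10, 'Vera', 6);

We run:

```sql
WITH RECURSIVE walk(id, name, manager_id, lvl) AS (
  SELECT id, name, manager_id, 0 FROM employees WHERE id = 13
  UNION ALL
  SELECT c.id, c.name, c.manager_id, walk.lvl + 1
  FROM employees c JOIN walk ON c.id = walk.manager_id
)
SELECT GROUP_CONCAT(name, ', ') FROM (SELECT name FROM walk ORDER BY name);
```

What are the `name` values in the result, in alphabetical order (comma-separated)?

Dave, Grace, Heidi, Pam, Sara, Vera, Walt

Base: id=13 (Walt), manager_id=12, lvl 0.
Iteration 1: join on id=12 -> Grace (id 12, manager_id=10, lvl 1).
Iteration 2: join on id=10 -> Vera (id 10, manager_id=6, lvl 2).
Iteration 3: join on id=6 -> Dave (id 6, manager_id=3, lvl 3).
Iteration 4: join on id=3 -> Sara (id 3, manager_id=2, lvl 4).
Iteration 5: join on id=2 -> Pam (id 2, manager_id=1, lvl 5).
Iteration 6: join on id=1 -> Heidi (id 1, manager_id=NULL, lvl 6).
Iteration 7: manager_id is NULL; no match; recursion stops.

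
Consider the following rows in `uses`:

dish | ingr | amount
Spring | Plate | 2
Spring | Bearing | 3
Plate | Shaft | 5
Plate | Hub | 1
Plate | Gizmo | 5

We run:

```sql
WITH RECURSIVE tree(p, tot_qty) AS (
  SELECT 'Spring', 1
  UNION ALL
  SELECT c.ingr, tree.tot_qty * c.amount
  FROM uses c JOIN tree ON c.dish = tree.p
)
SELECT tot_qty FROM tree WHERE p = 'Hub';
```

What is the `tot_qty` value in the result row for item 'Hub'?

2

Base: (Spring, tot_qty=1).
Iteration 1: components of {Spring} -> Bearing = 1*3 = 3, Plate = 1*2 = 2.
Iteration 2: components of {Bearing,Plate} -> Gizmo = 2*5 = 10, Hub = 2*1 = 2, Shaft = 2*5 = 10.
Iteration 3: no further components; recursion stops.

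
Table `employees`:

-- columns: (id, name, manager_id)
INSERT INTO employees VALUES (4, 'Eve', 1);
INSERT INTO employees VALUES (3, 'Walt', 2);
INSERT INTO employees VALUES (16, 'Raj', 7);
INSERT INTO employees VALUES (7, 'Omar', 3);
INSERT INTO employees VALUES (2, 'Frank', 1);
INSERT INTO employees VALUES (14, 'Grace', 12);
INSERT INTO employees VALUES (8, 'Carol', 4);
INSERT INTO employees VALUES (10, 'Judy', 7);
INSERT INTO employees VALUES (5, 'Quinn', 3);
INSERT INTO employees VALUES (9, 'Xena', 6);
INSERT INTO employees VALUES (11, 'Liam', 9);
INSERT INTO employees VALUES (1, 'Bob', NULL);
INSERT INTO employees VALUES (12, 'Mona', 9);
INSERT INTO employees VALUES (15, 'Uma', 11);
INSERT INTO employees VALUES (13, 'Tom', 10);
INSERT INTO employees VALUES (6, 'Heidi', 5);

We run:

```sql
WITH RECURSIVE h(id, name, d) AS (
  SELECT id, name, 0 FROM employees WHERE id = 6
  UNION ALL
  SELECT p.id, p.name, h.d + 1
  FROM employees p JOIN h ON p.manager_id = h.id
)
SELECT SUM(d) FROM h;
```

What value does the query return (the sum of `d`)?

Base: id=6 (Heidi) at d 0.
Iteration 1: rows with manager_id in {6} -> Xena (id 9, d 1).
Iteration 2: rows with manager_id in {9} -> Liam (id 11, d 2), Mona (id 12, d 2).
Iteration 3: rows with manager_id in {11,12} -> Grace (id 14, d 3), Uma (id 15, d 3).
Iteration 4: no rows with manager_id in {14,15}; recursion stops.
SUM(d) = 0 + 1 + 2 + 2 + 3 + 3 = 11.

11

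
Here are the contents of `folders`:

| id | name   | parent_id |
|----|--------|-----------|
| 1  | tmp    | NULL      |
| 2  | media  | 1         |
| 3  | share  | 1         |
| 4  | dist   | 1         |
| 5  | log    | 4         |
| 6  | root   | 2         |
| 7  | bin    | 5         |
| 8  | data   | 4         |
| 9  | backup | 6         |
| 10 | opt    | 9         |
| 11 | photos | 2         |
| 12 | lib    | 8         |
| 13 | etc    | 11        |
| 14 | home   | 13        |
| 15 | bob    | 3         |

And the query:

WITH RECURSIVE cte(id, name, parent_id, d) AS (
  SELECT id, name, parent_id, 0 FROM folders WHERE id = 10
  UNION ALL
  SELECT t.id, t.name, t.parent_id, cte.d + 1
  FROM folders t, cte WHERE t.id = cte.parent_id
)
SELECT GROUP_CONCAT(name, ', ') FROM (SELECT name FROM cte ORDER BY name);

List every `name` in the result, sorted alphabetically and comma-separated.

Base: id=10 (opt), parent_id=9, d 0.
Iteration 1: join on id=9 -> backup (id 9, parent_id=6, d 1).
Iteration 2: join on id=6 -> root (id 6, parent_id=2, d 2).
Iteration 3: join on id=2 -> media (id 2, parent_id=1, d 3).
Iteration 4: join on id=1 -> tmp (id 1, parent_id=NULL, d 4).
Iteration 5: parent_id is NULL; no match; recursion stops.

backup, media, opt, root, tmp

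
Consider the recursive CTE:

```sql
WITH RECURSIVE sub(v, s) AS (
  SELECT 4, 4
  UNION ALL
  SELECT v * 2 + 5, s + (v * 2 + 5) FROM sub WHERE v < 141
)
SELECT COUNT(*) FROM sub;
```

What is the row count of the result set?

Base: v=4, s=4.
Iteration 1: 4 < 141 holds -> v = 4 * 2 + 5 = 13, s = 4 + 13 = 17.
Iteration 2: 13 < 141 holds -> v = 13 * 2 + 5 = 31, s = 17 + 31 = 48.
Iteration 3: 31 < 141 holds -> v = 31 * 2 + 5 = 67, s = 48 + 67 = 115.
Iteration 4: 67 < 141 holds -> v = 67 * 2 + 5 = 139, s = 115 + 139 = 254.
Iteration 5: 139 < 141 holds -> v = 139 * 2 + 5 = 283, s = 254 + 283 = 537.
Iteration 6: 283 < 141 fails; recursion stops.
Total rows emitted: 6.

6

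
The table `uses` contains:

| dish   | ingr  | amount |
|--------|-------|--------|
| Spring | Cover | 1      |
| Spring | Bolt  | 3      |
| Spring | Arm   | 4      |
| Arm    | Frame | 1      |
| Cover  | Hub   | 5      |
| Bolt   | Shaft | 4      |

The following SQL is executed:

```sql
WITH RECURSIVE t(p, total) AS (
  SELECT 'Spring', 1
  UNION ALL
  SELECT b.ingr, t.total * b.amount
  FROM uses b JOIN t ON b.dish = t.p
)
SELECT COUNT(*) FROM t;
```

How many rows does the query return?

7

Base: (Spring, total=1).
Iteration 1: components of {Spring} -> Arm = 1*4 = 4, Bolt = 1*3 = 3, Cover = 1*1 = 1.
Iteration 2: components of {Arm,Bolt,Cover} -> Frame = 4*1 = 4, Hub = 1*5 = 5, Shaft = 3*4 = 12.
Iteration 3: no further components; recursion stops.
Total rows emitted: 7.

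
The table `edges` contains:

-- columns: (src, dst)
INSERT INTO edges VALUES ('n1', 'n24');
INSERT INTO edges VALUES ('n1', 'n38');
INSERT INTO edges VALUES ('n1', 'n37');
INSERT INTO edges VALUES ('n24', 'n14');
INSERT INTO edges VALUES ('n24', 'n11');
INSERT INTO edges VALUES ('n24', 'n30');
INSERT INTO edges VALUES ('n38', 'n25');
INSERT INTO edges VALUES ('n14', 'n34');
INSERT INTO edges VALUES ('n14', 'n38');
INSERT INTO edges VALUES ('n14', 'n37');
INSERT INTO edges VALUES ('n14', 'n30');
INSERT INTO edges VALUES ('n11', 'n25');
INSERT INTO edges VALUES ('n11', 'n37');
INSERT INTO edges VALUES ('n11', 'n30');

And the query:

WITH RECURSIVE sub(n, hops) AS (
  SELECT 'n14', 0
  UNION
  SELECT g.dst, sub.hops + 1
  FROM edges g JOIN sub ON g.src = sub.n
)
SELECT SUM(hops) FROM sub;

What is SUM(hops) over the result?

6

Base: (n14, hops=0).
Iteration 1: edges from {n14} -> (n30, hops=1), (n34, hops=1), (n37, hops=1), (n38, hops=1).
Iteration 2: edges from {n30,n34,n37,n38} -> (n25, hops=2).
Iteration 3: no outgoing edges from {n25}; recursion stops.
SUM(hops) = 0 + 1 + 1 + 1 + 1 + 2 = 6.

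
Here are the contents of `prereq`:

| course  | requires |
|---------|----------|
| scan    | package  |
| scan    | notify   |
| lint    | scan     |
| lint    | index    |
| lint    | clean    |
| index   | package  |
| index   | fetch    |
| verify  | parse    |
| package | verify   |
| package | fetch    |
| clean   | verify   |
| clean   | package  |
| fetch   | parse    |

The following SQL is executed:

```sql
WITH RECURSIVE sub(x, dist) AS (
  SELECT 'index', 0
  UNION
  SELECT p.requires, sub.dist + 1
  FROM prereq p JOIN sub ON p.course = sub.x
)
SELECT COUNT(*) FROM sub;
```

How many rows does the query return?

7

Base: (index, dist=0).
Iteration 1: edges from {index} -> (fetch, dist=1), (package, dist=1).
Iteration 2: edges from {fetch,package} -> (fetch, dist=2), (parse, dist=2), (verify, dist=2).
Iteration 3: edges from {fetch,parse,verify} -> (parse, dist=3). [UNION drops 1 duplicate row(s)]
Iteration 4: no outgoing edges from {parse}; recursion stops.
Total rows emitted: 7.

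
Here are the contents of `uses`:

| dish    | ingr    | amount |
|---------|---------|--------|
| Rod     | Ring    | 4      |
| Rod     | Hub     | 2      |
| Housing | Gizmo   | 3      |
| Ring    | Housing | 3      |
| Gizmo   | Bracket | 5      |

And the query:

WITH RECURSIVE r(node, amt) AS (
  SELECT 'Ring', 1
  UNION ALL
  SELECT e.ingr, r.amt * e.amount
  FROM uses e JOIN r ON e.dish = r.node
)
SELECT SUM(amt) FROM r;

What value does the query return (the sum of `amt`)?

58

Base: (Ring, amt=1).
Iteration 1: components of {Ring} -> Housing = 1*3 = 3.
Iteration 2: components of {Housing} -> Gizmo = 3*3 = 9.
Iteration 3: components of {Gizmo} -> Bracket = 9*5 = 45.
Iteration 4: no further components; recursion stops.
SUM(amt) = 1 + 3 + 9 + 45 = 58.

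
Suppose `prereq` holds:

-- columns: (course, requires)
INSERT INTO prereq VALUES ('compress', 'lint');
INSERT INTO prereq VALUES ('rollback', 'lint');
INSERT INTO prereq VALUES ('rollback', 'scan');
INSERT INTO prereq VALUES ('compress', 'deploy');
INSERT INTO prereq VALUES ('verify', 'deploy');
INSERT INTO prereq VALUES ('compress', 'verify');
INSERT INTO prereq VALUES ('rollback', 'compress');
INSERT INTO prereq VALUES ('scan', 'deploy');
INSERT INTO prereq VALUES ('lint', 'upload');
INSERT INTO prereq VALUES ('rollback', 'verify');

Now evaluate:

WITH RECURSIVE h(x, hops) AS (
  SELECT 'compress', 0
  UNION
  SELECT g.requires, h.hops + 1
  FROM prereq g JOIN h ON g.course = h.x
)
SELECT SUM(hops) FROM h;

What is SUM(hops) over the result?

Base: (compress, hops=0).
Iteration 1: edges from {compress} -> (deploy, hops=1), (lint, hops=1), (verify, hops=1).
Iteration 2: edges from {deploy,lint,verify} -> (deploy, hops=2), (upload, hops=2).
Iteration 3: no outgoing edges from {deploy,upload}; recursion stops.
SUM(hops) = 0 + 1 + 1 + 1 + 2 + 2 = 7.

7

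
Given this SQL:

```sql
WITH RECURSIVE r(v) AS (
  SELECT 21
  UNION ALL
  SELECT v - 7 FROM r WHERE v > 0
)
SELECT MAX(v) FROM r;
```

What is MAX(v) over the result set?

Base: v=21.
Iteration 1: 21 > 0 holds -> v = 21 - 7 = 14.
Iteration 2: 14 > 0 holds -> v = 14 - 7 = 7.
Iteration 3: 7 > 0 holds -> v = 7 - 7 = 0.
Iteration 4: 0 > 0 fails; recursion stops.
v values: 21, 14, 7, 0; the maximum is 21.

21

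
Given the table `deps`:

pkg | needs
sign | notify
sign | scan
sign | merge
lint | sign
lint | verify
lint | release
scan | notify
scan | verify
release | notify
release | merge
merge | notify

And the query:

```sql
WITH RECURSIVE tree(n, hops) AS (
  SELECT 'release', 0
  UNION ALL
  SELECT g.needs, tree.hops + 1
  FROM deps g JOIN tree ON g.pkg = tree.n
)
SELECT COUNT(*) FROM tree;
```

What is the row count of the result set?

4

Base: (release, hops=0).
Iteration 1: edges from {release} -> (merge, hops=1), (notify, hops=1).
Iteration 2: edges from {merge,notify} -> (notify, hops=2).
Iteration 3: no outgoing edges from {notify}; recursion stops.
Total rows emitted: 4.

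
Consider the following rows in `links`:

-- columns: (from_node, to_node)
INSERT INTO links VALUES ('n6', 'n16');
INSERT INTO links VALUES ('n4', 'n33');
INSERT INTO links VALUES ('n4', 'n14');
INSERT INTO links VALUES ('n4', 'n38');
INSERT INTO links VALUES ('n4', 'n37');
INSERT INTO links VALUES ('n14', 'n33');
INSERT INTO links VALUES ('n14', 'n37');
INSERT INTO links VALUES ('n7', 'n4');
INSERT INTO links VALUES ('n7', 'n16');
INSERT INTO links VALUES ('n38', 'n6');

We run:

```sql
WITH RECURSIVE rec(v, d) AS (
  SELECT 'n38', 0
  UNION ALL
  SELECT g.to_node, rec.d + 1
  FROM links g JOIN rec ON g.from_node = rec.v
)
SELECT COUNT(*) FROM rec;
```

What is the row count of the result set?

3

Base: (n38, d=0).
Iteration 1: edges from {n38} -> (n6, d=1).
Iteration 2: edges from {n6} -> (n16, d=2).
Iteration 3: no outgoing edges from {n16}; recursion stops.
Total rows emitted: 3.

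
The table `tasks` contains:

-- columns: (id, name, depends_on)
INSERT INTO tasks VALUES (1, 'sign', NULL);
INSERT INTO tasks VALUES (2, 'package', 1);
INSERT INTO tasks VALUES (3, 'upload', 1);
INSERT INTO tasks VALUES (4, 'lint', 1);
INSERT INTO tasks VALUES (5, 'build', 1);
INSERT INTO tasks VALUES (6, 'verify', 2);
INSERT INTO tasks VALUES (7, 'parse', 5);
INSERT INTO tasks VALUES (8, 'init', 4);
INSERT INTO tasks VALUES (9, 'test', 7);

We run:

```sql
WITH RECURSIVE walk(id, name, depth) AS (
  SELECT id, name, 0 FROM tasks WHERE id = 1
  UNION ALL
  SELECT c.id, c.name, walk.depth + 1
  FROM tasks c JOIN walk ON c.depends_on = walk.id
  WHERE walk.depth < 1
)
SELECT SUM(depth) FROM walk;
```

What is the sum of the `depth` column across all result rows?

4

Base: id=1 (sign) at depth 0.
Iteration 1: rows with depends_on in {1} -> package (id 2, depth 1), upload (id 3, depth 1), lint (id 4, depth 1), build (id 5, depth 1).
Iteration 2: depth < 1 fails for all current rows; recursion stops.
SUM(depth) = 0 + 1 + 1 + 1 + 1 = 4.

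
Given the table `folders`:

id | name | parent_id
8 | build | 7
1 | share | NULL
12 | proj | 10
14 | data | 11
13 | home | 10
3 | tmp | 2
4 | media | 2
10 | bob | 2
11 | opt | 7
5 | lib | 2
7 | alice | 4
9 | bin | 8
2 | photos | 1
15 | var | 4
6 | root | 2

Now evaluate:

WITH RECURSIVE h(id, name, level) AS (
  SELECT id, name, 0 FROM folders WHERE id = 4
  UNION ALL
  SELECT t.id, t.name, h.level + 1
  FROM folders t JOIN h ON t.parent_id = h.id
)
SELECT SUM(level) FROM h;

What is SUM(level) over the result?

12

Base: id=4 (media) at level 0.
Iteration 1: rows with parent_id in {4} -> alice (id 7, level 1), var (id 15, level 1).
Iteration 2: rows with parent_id in {7,15} -> build (id 8, level 2), opt (id 11, level 2).
Iteration 3: rows with parent_id in {8,11} -> bin (id 9, level 3), data (id 14, level 3).
Iteration 4: no rows with parent_id in {9,14}; recursion stops.
SUM(level) = 0 + 1 + 1 + 2 + 2 + 3 + 3 = 12.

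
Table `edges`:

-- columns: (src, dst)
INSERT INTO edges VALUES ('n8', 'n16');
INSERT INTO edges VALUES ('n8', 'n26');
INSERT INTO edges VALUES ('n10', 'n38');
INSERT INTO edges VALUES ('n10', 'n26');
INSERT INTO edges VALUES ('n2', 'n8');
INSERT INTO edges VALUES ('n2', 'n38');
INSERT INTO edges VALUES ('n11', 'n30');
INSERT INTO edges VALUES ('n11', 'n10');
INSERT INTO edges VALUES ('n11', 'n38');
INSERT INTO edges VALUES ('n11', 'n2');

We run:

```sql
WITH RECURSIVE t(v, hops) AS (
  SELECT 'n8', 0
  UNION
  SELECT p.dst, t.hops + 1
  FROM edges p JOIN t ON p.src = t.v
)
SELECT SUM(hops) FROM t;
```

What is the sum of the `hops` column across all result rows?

2

Base: (n8, hops=0).
Iteration 1: edges from {n8} -> (n16, hops=1), (n26, hops=1).
Iteration 2: no outgoing edges from {n16,n26}; recursion stops.
SUM(hops) = 0 + 1 + 1 = 2.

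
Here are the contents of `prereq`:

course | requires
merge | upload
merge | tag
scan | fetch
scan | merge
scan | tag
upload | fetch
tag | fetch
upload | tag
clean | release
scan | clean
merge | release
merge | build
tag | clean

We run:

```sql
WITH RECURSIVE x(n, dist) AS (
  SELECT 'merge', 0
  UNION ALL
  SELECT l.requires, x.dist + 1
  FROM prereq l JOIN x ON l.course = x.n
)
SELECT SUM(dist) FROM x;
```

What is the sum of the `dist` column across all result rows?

Base: (merge, dist=0).
Iteration 1: edges from {merge} -> (build, dist=1), (release, dist=1), (tag, dist=1), (upload, dist=1).
Iteration 2: edges from {build,release,tag,upload} -> (clean, dist=2), (fetch, dist=2) x2, (tag, dist=2). [UNION ALL keeps all 4 new rows, including repeats]
Iteration 3: edges from {clean,fetch,tag} -> (clean, dist=3), (fetch, dist=3), (release, dist=3).
Iteration 4: edges from {clean,fetch,release} -> (release, dist=4).
Iteration 5: no outgoing edges from {release}; recursion stops.
SUM(dist) = 0 + 1 + 1 + 1 + 1 + 2 + 2 + 2 + 2 + 3 + 3 + 3 + 4 = 25.

25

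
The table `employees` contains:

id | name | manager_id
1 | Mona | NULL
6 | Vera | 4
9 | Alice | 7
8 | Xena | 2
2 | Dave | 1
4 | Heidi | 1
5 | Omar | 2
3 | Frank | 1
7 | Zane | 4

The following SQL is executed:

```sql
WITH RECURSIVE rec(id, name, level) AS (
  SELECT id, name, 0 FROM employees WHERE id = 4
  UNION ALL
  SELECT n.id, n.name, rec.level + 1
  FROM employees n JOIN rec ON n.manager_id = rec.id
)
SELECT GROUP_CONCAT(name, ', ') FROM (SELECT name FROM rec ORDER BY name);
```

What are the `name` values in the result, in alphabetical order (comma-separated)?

Base: id=4 (Heidi) at level 0.
Iteration 1: rows with manager_id in {4} -> Vera (id 6, level 1), Zane (id 7, level 1).
Iteration 2: rows with manager_id in {6,7} -> Alice (id 9, level 2).
Iteration 3: no rows with manager_id in {9}; recursion stops.

Alice, Heidi, Vera, Zane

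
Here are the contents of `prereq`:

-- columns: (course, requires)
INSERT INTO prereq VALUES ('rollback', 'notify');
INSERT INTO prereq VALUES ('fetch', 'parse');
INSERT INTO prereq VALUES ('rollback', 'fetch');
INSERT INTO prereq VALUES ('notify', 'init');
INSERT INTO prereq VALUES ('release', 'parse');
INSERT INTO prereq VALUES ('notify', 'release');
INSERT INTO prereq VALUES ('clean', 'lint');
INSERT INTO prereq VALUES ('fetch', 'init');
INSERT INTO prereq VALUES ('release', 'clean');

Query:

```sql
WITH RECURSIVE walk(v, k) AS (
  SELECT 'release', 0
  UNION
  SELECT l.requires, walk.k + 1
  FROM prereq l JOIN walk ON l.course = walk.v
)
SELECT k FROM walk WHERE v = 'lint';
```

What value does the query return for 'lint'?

2

Base: (release, k=0).
Iteration 1: edges from {release} -> (clean, k=1), (parse, k=1).
Iteration 2: edges from {clean,parse} -> (lint, k=2).
Iteration 3: no outgoing edges from {lint}; recursion stops.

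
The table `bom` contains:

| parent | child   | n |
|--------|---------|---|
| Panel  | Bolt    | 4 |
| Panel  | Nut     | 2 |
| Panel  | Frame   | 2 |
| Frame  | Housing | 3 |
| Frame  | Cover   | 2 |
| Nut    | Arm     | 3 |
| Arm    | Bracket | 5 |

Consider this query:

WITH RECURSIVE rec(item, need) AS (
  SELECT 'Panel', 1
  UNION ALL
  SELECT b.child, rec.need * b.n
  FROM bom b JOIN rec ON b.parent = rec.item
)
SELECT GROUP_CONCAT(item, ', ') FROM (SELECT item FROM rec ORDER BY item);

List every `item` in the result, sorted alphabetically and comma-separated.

Base: (Panel, need=1).
Iteration 1: components of {Panel} -> Bolt = 1*4 = 4, Frame = 1*2 = 2, Nut = 1*2 = 2.
Iteration 2: components of {Bolt,Frame,Nut} -> Arm = 2*3 = 6, Cover = 2*2 = 4, Housing = 2*3 = 6.
Iteration 3: components of {Arm,Cover,Housing} -> Bracket = 6*5 = 30.
Iteration 4: no further components; recursion stops.

Arm, Bolt, Bracket, Cover, Frame, Housing, Nut, Panel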